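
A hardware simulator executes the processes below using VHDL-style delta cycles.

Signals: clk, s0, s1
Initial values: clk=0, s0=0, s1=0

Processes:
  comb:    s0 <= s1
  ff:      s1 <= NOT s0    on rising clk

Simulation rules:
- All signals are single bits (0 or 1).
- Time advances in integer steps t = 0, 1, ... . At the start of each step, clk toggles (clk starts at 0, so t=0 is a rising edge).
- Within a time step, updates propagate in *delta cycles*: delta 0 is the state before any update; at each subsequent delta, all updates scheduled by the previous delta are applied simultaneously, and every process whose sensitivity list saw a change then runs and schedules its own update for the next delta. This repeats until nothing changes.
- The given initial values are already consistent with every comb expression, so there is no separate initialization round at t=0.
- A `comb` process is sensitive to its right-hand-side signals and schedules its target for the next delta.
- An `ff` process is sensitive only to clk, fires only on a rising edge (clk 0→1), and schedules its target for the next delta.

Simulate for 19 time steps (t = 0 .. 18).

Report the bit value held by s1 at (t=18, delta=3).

0

t=0 Δ0: clk=0 s1=0 s0=0
  Δ1: clk:0→1
  Δ2: s1:0→1
  Δ3: s0:0→1
  (3Δ to stable)
t=1 Δ0: clk=1 s1=1 s0=1
  Δ1: clk:1→0
  (1Δ to stable)
t=2 Δ0: clk=0 s1=1 s0=1
  Δ1: clk:0→1
  Δ2: s1:1→0
  Δ3: s0:1→0
  (3Δ to stable)
t=3 Δ0: clk=1 s1=0 s0=0
  Δ1: clk:1→0
  (1Δ to stable)
t=4 Δ0: clk=0 s1=0 s0=0
  Δ1: clk:0→1
  Δ2: s1:0→1
  Δ3: s0:0→1
  (3Δ to stable)
t=5 Δ0: clk=1 s1=1 s0=1
  Δ1: clk:1→0
  (1Δ to stable)
t=6 Δ0: clk=0 s1=1 s0=1
  Δ1: clk:0→1
  Δ2: s1:1→0
  Δ3: s0:1→0
  (3Δ to stable)
t=7 Δ0: clk=1 s1=0 s0=0
  Δ1: clk:1→0
  (1Δ to stable)
t=8 Δ0: clk=0 s1=0 s0=0
  Δ1: clk:0→1
  Δ2: s1:0→1
  Δ3: s0:0→1
  (3Δ to stable)
t=9 Δ0: clk=1 s1=1 s0=1
  Δ1: clk:1→0
  (1Δ to stable)
t=10 Δ0: clk=0 s1=1 s0=1
  Δ1: clk:0→1
  Δ2: s1:1→0
  Δ3: s0:1→0
  (3Δ to stable)
t=11 Δ0: clk=1 s1=0 s0=0
  Δ1: clk:1→0
  (1Δ to stable)
t=12 Δ0: clk=0 s1=0 s0=0
  Δ1: clk:0→1
  Δ2: s1:0→1
  Δ3: s0:0→1
  (3Δ to stable)
t=13 Δ0: clk=1 s1=1 s0=1
  Δ1: clk:1→0
  (1Δ to stable)
t=14 Δ0: clk=0 s1=1 s0=1
  Δ1: clk:0→1
  Δ2: s1:1→0
  Δ3: s0:1→0
  (3Δ to stable)
t=15 Δ0: clk=1 s1=0 s0=0
  Δ1: clk:1→0
  (1Δ to stable)
t=16 Δ0: clk=0 s1=0 s0=0
  Δ1: clk:0→1
  Δ2: s1:0→1
  Δ3: s0:0→1
  (3Δ to stable)
t=17 Δ0: clk=1 s1=1 s0=1
  Δ1: clk:1→0
  (1Δ to stable)
t=18 Δ0: clk=0 s1=1 s0=1
  Δ1: clk:0→1
  Δ2: s1:1→0
  Δ3: s0:1→0
  (3Δ to stable)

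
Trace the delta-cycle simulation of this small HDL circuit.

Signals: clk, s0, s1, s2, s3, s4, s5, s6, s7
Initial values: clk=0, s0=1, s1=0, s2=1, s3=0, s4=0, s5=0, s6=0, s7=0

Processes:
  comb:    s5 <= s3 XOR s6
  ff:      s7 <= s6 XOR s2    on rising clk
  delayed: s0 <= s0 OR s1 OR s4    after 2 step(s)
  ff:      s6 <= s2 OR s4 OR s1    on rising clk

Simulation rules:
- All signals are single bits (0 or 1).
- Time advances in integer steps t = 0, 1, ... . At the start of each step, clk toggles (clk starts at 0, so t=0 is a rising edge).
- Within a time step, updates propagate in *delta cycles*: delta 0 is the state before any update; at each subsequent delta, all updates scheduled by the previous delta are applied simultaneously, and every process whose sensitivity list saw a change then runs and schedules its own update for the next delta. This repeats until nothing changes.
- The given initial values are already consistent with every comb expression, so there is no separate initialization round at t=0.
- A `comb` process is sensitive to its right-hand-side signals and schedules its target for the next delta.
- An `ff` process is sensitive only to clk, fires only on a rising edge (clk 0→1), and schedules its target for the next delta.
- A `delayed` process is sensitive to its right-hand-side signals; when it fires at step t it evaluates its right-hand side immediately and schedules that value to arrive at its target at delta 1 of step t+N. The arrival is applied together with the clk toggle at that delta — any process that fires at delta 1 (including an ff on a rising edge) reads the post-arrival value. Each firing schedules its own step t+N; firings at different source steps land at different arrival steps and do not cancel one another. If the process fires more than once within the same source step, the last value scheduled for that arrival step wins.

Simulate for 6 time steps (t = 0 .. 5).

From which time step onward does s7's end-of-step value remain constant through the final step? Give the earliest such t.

2

[bits: s6,s5,s2,s1,clk,s3,s0,s7,s4]
t=0: Δ0=001000100 Δ1=001010100 Δ2=101010110 Δ3=111010110 | 3Δ
t=1: Δ0=111010110 Δ1=111000110 | 1Δ
t=2: Δ0=111000110 Δ1=111010110 Δ2=111010100 | 2Δ
t=3: Δ0=111010100 Δ1=111000100 | 1Δ
t=4: Δ0=111000100 Δ1=111010100 | 1Δ
t=5: Δ0=111010100 Δ1=111000100 | 1Δ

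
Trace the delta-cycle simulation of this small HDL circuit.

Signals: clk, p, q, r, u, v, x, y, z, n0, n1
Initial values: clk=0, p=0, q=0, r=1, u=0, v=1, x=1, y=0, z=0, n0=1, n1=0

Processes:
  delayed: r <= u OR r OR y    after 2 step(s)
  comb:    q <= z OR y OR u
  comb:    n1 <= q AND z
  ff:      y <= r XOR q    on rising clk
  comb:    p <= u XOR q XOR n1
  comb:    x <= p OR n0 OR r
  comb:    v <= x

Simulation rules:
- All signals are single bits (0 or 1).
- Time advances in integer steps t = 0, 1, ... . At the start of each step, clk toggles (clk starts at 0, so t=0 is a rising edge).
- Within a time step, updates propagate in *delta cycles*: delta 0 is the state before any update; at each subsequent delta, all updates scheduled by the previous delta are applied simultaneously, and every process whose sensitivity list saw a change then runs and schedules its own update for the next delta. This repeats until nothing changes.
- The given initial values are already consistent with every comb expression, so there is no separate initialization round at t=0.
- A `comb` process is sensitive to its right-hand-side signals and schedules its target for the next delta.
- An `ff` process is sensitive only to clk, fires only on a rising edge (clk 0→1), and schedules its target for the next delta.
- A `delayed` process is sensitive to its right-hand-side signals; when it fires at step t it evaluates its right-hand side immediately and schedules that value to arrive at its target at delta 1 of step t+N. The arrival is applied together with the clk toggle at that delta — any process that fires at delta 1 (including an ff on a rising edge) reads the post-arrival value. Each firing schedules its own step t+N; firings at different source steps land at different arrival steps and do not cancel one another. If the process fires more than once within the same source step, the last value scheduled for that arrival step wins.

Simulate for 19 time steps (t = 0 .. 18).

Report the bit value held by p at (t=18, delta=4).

0

t0.Δ0 r=1 u=0 n1=0 x=1 v=1 q=0 p=0 y=0 n0=1 clk=0 z=0
t0.Δ1 r=1 u=0 n1=0 x=1 v=1 q=0 p=0 y=0 n0=1 clk=1 z=0
t0.Δ2 r=1 u=0 n1=0 x=1 v=1 q=0 p=0 y=1 n0=1 clk=1 z=0
t0.Δ3 r=1 u=0 n1=0 x=1 v=1 q=1 p=0 y=1 n0=1 clk=1 z=0
t0.Δ4 r=1 u=0 n1=0 x=1 v=1 q=1 p=1 y=1 n0=1 clk=1 z=0
t1.Δ0 r=1 u=0 n1=0 x=1 v=1 q=1 p=1 y=1 n0=1 clk=1 z=0
t1.Δ1 r=1 u=0 n1=0 x=1 v=1 q=1 p=1 y=1 n0=1 clk=0 z=0
t2.Δ0 r=1 u=0 n1=0 x=1 v=1 q=1 p=1 y=1 n0=1 clk=0 z=0
t2.Δ1 r=1 u=0 n1=0 x=1 v=1 q=1 p=1 y=1 n0=1 clk=1 z=0
t2.Δ2 r=1 u=0 n1=0 x=1 v=1 q=1 p=1 y=0 n0=1 clk=1 z=0
t2.Δ3 r=1 u=0 n1=0 x=1 v=1 q=0 p=1 y=0 n0=1 clk=1 z=0
t2.Δ4 r=1 u=0 n1=0 x=1 v=1 q=0 p=0 y=0 n0=1 clk=1 z=0
t3.Δ0 r=1 u=0 n1=0 x=1 v=1 q=0 p=0 y=0 n0=1 clk=1 z=0
t3.Δ1 r=1 u=0 n1=0 x=1 v=1 q=0 p=0 y=0 n0=1 clk=0 z=0
t4.Δ0 r=1 u=0 n1=0 x=1 v=1 q=0 p=0 y=0 n0=1 clk=0 z=0
t4.Δ1 r=1 u=0 n1=0 x=1 v=1 q=0 p=0 y=0 n0=1 clk=1 z=0
t4.Δ2 r=1 u=0 n1=0 x=1 v=1 q=0 p=0 y=1 n0=1 clk=1 z=0
t4.Δ3 r=1 u=0 n1=0 x=1 v=1 q=1 p=0 y=1 n0=1 clk=1 z=0
t4.Δ4 r=1 u=0 n1=0 x=1 v=1 q=1 p=1 y=1 n0=1 clk=1 z=0
t5.Δ0 r=1 u=0 n1=0 x=1 v=1 q=1 p=1 y=1 n0=1 clk=1 z=0
t5.Δ1 r=1 u=0 n1=0 x=1 v=1 q=1 p=1 y=1 n0=1 clk=0 z=0
t6.Δ0 r=1 u=0 n1=0 x=1 v=1 q=1 p=1 y=1 n0=1 clk=0 z=0
t6.Δ1 r=1 u=0 n1=0 x=1 v=1 q=1 p=1 y=1 n0=1 clk=1 z=0
t6.Δ2 r=1 u=0 n1=0 x=1 v=1 q=1 p=1 y=0 n0=1 clk=1 z=0
t6.Δ3 r=1 u=0 n1=0 x=1 v=1 q=0 p=1 y=0 n0=1 clk=1 z=0
t6.Δ4 r=1 u=0 n1=0 x=1 v=1 q=0 p=0 y=0 n0=1 clk=1 z=0
t7.Δ0 r=1 u=0 n1=0 x=1 v=1 q=0 p=0 y=0 n0=1 clk=1 z=0
t7.Δ1 r=1 u=0 n1=0 x=1 v=1 q=0 p=0 y=0 n0=1 clk=0 z=0
t8.Δ0 r=1 u=0 n1=0 x=1 v=1 q=0 p=0 y=0 n0=1 clk=0 z=0
t8.Δ1 r=1 u=0 n1=0 x=1 v=1 q=0 p=0 y=0 n0=1 clk=1 z=0
t8.Δ2 r=1 u=0 n1=0 x=1 v=1 q=0 p=0 y=1 n0=1 clk=1 z=0
t8.Δ3 r=1 u=0 n1=0 x=1 v=1 q=1 p=0 y=1 n0=1 clk=1 z=0
t8.Δ4 r=1 u=0 n1=0 x=1 v=1 q=1 p=1 y=1 n0=1 clk=1 z=0
t9.Δ0 r=1 u=0 n1=0 x=1 v=1 q=1 p=1 y=1 n0=1 clk=1 z=0
t9.Δ1 r=1 u=0 n1=0 x=1 v=1 q=1 p=1 y=1 n0=1 clk=0 z=0
t10.Δ0 r=1 u=0 n1=0 x=1 v=1 q=1 p=1 y=1 n0=1 clk=0 z=0
t10.Δ1 r=1 u=0 n1=0 x=1 v=1 q=1 p=1 y=1 n0=1 clk=1 z=0
t10.Δ2 r=1 u=0 n1=0 x=1 v=1 q=1 p=1 y=0 n0=1 clk=1 z=0
t10.Δ3 r=1 u=0 n1=0 x=1 v=1 q=0 p=1 y=0 n0=1 clk=1 z=0
t10.Δ4 r=1 u=0 n1=0 x=1 v=1 q=0 p=0 y=0 n0=1 clk=1 z=0
t11.Δ0 r=1 u=0 n1=0 x=1 v=1 q=0 p=0 y=0 n0=1 clk=1 z=0
t11.Δ1 r=1 u=0 n1=0 x=1 v=1 q=0 p=0 y=0 n0=1 clk=0 z=0
t12.Δ0 r=1 u=0 n1=0 x=1 v=1 q=0 p=0 y=0 n0=1 clk=0 z=0
t12.Δ1 r=1 u=0 n1=0 x=1 v=1 q=0 p=0 y=0 n0=1 clk=1 z=0
t12.Δ2 r=1 u=0 n1=0 x=1 v=1 q=0 p=0 y=1 n0=1 clk=1 z=0
t12.Δ3 r=1 u=0 n1=0 x=1 v=1 q=1 p=0 y=1 n0=1 clk=1 z=0
t12.Δ4 r=1 u=0 n1=0 x=1 v=1 q=1 p=1 y=1 n0=1 clk=1 z=0
t13.Δ0 r=1 u=0 n1=0 x=1 v=1 q=1 p=1 y=1 n0=1 clk=1 z=0
t13.Δ1 r=1 u=0 n1=0 x=1 v=1 q=1 p=1 y=1 n0=1 clk=0 z=0
t14.Δ0 r=1 u=0 n1=0 x=1 v=1 q=1 p=1 y=1 n0=1 clk=0 z=0
t14.Δ1 r=1 u=0 n1=0 x=1 v=1 q=1 p=1 y=1 n0=1 clk=1 z=0
t14.Δ2 r=1 u=0 n1=0 x=1 v=1 q=1 p=1 y=0 n0=1 clk=1 z=0
t14.Δ3 r=1 u=0 n1=0 x=1 v=1 q=0 p=1 y=0 n0=1 clk=1 z=0
t14.Δ4 r=1 u=0 n1=0 x=1 v=1 q=0 p=0 y=0 n0=1 clk=1 z=0
t15.Δ0 r=1 u=0 n1=0 x=1 v=1 q=0 p=0 y=0 n0=1 clk=1 z=0
t15.Δ1 r=1 u=0 n1=0 x=1 v=1 q=0 p=0 y=0 n0=1 clk=0 z=0
t16.Δ0 r=1 u=0 n1=0 x=1 v=1 q=0 p=0 y=0 n0=1 clk=0 z=0
t16.Δ1 r=1 u=0 n1=0 x=1 v=1 q=0 p=0 y=0 n0=1 clk=1 z=0
t16.Δ2 r=1 u=0 n1=0 x=1 v=1 q=0 p=0 y=1 n0=1 clk=1 z=0
t16.Δ3 r=1 u=0 n1=0 x=1 v=1 q=1 p=0 y=1 n0=1 clk=1 z=0
t16.Δ4 r=1 u=0 n1=0 x=1 v=1 q=1 p=1 y=1 n0=1 clk=1 z=0
t17.Δ0 r=1 u=0 n1=0 x=1 v=1 q=1 p=1 y=1 n0=1 clk=1 z=0
t17.Δ1 r=1 u=0 n1=0 x=1 v=1 q=1 p=1 y=1 n0=1 clk=0 z=0
t18.Δ0 r=1 u=0 n1=0 x=1 v=1 q=1 p=1 y=1 n0=1 clk=0 z=0
t18.Δ1 r=1 u=0 n1=0 x=1 v=1 q=1 p=1 y=1 n0=1 clk=1 z=0
t18.Δ2 r=1 u=0 n1=0 x=1 v=1 q=1 p=1 y=0 n0=1 clk=1 z=0
t18.Δ3 r=1 u=0 n1=0 x=1 v=1 q=0 p=1 y=0 n0=1 clk=1 z=0
t18.Δ4 r=1 u=0 n1=0 x=1 v=1 q=0 p=0 y=0 n0=1 clk=1 z=0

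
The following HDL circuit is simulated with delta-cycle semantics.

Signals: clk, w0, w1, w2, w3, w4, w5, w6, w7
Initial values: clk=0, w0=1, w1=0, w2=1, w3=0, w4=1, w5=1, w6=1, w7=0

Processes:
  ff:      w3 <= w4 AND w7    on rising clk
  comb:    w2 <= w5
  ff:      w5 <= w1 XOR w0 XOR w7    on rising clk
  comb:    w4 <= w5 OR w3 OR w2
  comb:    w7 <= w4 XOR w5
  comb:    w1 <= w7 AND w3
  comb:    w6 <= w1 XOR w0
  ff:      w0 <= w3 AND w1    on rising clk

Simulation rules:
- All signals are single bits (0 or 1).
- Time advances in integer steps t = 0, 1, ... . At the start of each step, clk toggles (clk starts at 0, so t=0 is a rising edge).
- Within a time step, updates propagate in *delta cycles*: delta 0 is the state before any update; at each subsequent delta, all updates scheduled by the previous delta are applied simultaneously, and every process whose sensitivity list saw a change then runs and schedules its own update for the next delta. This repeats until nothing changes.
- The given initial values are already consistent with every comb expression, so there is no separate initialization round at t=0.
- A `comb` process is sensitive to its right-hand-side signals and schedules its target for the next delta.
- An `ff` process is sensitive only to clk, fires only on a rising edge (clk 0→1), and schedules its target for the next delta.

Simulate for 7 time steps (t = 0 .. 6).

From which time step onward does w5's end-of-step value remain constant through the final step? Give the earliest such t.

t0.Δ0 w5=1 w0=1 w2=1 w3=0 w7=0 w4=1 w6=1 clk=0 w1=0
t0.Δ1 w5=1 w0=1 w2=1 w3=0 w7=0 w4=1 w6=1 clk=1 w1=0
t0.Δ2 w5=1 w0=0 w2=1 w3=0 w7=0 w4=1 w6=1 clk=1 w1=0
t0.Δ3 w5=1 w0=0 w2=1 w3=0 w7=0 w4=1 w6=0 clk=1 w1=0
t1.Δ0 w5=1 w0=0 w2=1 w3=0 w7=0 w4=1 w6=0 clk=1 w1=0
t1.Δ1 w5=1 w0=0 w2=1 w3=0 w7=0 w4=1 w6=0 clk=0 w1=0
t2.Δ0 w5=1 w0=0 w2=1 w3=0 w7=0 w4=1 w6=0 clk=0 w1=0
t2.Δ1 w5=1 w0=0 w2=1 w3=0 w7=0 w4=1 w6=0 clk=1 w1=0
t2.Δ2 w5=0 w0=0 w2=1 w3=0 w7=0 w4=1 w6=0 clk=1 w1=0
t2.Δ3 w5=0 w0=0 w2=0 w3=0 w7=1 w4=1 w6=0 clk=1 w1=0
t2.Δ4 w5=0 w0=0 w2=0 w3=0 w7=1 w4=0 w6=0 clk=1 w1=0
t2.Δ5 w5=0 w0=0 w2=0 w3=0 w7=0 w4=0 w6=0 clk=1 w1=0
t3.Δ0 w5=0 w0=0 w2=0 w3=0 w7=0 w4=0 w6=0 clk=1 w1=0
t3.Δ1 w5=0 w0=0 w2=0 w3=0 w7=0 w4=0 w6=0 clk=0 w1=0
t4.Δ0 w5=0 w0=0 w2=0 w3=0 w7=0 w4=0 w6=0 clk=0 w1=0
t4.Δ1 w5=0 w0=0 w2=0 w3=0 w7=0 w4=0 w6=0 clk=1 w1=0
t5.Δ0 w5=0 w0=0 w2=0 w3=0 w7=0 w4=0 w6=0 clk=1 w1=0
t5.Δ1 w5=0 w0=0 w2=0 w3=0 w7=0 w4=0 w6=0 clk=0 w1=0
t6.Δ0 w5=0 w0=0 w2=0 w3=0 w7=0 w4=0 w6=0 clk=0 w1=0
t6.Δ1 w5=0 w0=0 w2=0 w3=0 w7=0 w4=0 w6=0 clk=1 w1=0

2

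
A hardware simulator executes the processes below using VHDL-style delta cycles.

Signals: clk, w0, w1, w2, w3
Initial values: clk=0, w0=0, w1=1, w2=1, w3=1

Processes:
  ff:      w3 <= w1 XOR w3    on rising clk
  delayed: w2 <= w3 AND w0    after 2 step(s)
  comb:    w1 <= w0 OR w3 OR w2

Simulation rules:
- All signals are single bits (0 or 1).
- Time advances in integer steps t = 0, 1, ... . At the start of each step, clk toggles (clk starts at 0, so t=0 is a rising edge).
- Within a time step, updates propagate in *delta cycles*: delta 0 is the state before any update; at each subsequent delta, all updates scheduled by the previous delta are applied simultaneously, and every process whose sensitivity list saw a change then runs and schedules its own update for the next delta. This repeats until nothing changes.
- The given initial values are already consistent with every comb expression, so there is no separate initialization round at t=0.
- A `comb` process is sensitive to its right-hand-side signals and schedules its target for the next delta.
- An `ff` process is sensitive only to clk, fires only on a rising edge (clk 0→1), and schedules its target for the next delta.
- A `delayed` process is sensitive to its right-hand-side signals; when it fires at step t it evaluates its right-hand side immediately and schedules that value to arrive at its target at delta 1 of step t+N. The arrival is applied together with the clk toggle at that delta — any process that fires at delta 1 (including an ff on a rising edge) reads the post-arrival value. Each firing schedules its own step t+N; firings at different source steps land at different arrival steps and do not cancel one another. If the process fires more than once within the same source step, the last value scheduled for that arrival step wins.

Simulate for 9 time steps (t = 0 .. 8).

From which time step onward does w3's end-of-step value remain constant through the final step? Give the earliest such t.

t0.Δ0 clk=0 w1=1 w0=0 w2=1 w3=1
t0.Δ1 clk=1 w1=1 w0=0 w2=1 w3=1
t0.Δ2 clk=1 w1=1 w0=0 w2=1 w3=0
t1.Δ0 clk=1 w1=1 w0=0 w2=1 w3=0
t1.Δ1 clk=0 w1=1 w0=0 w2=1 w3=0
t2.Δ0 clk=0 w1=1 w0=0 w2=1 w3=0
t2.Δ1 clk=1 w1=1 w0=0 w2=0 w3=0
t2.Δ2 clk=1 w1=0 w0=0 w2=0 w3=1
t2.Δ3 clk=1 w1=1 w0=0 w2=0 w3=1
t3.Δ0 clk=1 w1=1 w0=0 w2=0 w3=1
t3.Δ1 clk=0 w1=1 w0=0 w2=0 w3=1
t4.Δ0 clk=0 w1=1 w0=0 w2=0 w3=1
t4.Δ1 clk=1 w1=1 w0=0 w2=0 w3=1
t4.Δ2 clk=1 w1=1 w0=0 w2=0 w3=0
t4.Δ3 clk=1 w1=0 w0=0 w2=0 w3=0
t5.Δ0 clk=1 w1=0 w0=0 w2=0 w3=0
t5.Δ1 clk=0 w1=0 w0=0 w2=0 w3=0
t6.Δ0 clk=0 w1=0 w0=0 w2=0 w3=0
t6.Δ1 clk=1 w1=0 w0=0 w2=0 w3=0
t7.Δ0 clk=1 w1=0 w0=0 w2=0 w3=0
t7.Δ1 clk=0 w1=0 w0=0 w2=0 w3=0
t8.Δ0 clk=0 w1=0 w0=0 w2=0 w3=0
t8.Δ1 clk=1 w1=0 w0=0 w2=0 w3=0

4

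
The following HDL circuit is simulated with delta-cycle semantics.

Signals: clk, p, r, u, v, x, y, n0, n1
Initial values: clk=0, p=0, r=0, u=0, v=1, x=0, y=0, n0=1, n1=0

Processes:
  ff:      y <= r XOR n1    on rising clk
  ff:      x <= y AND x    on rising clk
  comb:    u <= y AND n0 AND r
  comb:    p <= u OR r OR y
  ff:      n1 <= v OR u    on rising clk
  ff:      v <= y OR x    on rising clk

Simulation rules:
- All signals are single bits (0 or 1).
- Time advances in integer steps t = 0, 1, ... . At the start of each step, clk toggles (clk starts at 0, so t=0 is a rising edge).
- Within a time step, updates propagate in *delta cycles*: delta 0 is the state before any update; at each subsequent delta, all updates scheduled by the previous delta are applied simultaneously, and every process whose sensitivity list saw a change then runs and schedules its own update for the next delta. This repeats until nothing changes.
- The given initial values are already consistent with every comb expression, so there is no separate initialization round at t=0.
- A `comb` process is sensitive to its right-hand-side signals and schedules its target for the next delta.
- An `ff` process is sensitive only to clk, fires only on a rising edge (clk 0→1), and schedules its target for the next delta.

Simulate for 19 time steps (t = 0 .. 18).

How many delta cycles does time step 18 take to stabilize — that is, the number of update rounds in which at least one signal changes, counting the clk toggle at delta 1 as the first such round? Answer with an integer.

2

t=0 Δ0: v=1 r=0 u=0 clk=0 x=0 n0=1 n1=0 y=0 p=0
  Δ1: clk:0→1
  Δ2: v:1→0, n1:0→1
  (2Δ to stable)
t=1 Δ0: v=0 r=0 u=0 clk=1 x=0 n0=1 n1=1 y=0 p=0
  Δ1: clk:1→0
  (1Δ to stable)
t=2 Δ0: v=0 r=0 u=0 clk=0 x=0 n0=1 n1=1 y=0 p=0
  Δ1: clk:0→1
  Δ2: n1:1→0, y:0→1
  Δ3: p:0→1
  (3Δ to stable)
t=3 Δ0: v=0 r=0 u=0 clk=1 x=0 n0=1 n1=0 y=1 p=1
  Δ1: clk:1→0
  (1Δ to stable)
t=4 Δ0: v=0 r=0 u=0 clk=0 x=0 n0=1 n1=0 y=1 p=1
  Δ1: clk:0→1
  Δ2: v:0→1, y:1→0
  Δ3: p:1→0
  (3Δ to stable)
t=5 Δ0: v=1 r=0 u=0 clk=1 x=0 n0=1 n1=0 y=0 p=0
  Δ1: clk:1→0
  (1Δ to stable)
t=6 Δ0: v=1 r=0 u=0 clk=0 x=0 n0=1 n1=0 y=0 p=0
  Δ1: clk:0→1
  Δ2: v:1→0, n1:0→1
  (2Δ to stable)
t=7 Δ0: v=0 r=0 u=0 clk=1 x=0 n0=1 n1=1 y=0 p=0
  Δ1: clk:1→0
  (1Δ to stable)
t=8 Δ0: v=0 r=0 u=0 clk=0 x=0 n0=1 n1=1 y=0 p=0
  Δ1: clk:0→1
  Δ2: n1:1→0, y:0→1
  Δ3: p:0→1
  (3Δ to stable)
t=9 Δ0: v=0 r=0 u=0 clk=1 x=0 n0=1 n1=0 y=1 p=1
  Δ1: clk:1→0
  (1Δ to stable)
t=10 Δ0: v=0 r=0 u=0 clk=0 x=0 n0=1 n1=0 y=1 p=1
  Δ1: clk:0→1
  Δ2: v:0→1, y:1→0
  Δ3: p:1→0
  (3Δ to stable)
t=11 Δ0: v=1 r=0 u=0 clk=1 x=0 n0=1 n1=0 y=0 p=0
  Δ1: clk:1→0
  (1Δ to stable)
t=12 Δ0: v=1 r=0 u=0 clk=0 x=0 n0=1 n1=0 y=0 p=0
  Δ1: clk:0→1
  Δ2: v:1→0, n1:0→1
  (2Δ to stable)
t=13 Δ0: v=0 r=0 u=0 clk=1 x=0 n0=1 n1=1 y=0 p=0
  Δ1: clk:1→0
  (1Δ to stable)
t=14 Δ0: v=0 r=0 u=0 clk=0 x=0 n0=1 n1=1 y=0 p=0
  Δ1: clk:0→1
  Δ2: n1:1→0, y:0→1
  Δ3: p:0→1
  (3Δ to stable)
t=15 Δ0: v=0 r=0 u=0 clk=1 x=0 n0=1 n1=0 y=1 p=1
  Δ1: clk:1→0
  (1Δ to stable)
t=16 Δ0: v=0 r=0 u=0 clk=0 x=0 n0=1 n1=0 y=1 p=1
  Δ1: clk:0→1
  Δ2: v:0→1, y:1→0
  Δ3: p:1→0
  (3Δ to stable)
t=17 Δ0: v=1 r=0 u=0 clk=1 x=0 n0=1 n1=0 y=0 p=0
  Δ1: clk:1→0
  (1Δ to stable)
t=18 Δ0: v=1 r=0 u=0 clk=0 x=0 n0=1 n1=0 y=0 p=0
  Δ1: clk:0→1
  Δ2: v:1→0, n1:0→1
  (2Δ to stable)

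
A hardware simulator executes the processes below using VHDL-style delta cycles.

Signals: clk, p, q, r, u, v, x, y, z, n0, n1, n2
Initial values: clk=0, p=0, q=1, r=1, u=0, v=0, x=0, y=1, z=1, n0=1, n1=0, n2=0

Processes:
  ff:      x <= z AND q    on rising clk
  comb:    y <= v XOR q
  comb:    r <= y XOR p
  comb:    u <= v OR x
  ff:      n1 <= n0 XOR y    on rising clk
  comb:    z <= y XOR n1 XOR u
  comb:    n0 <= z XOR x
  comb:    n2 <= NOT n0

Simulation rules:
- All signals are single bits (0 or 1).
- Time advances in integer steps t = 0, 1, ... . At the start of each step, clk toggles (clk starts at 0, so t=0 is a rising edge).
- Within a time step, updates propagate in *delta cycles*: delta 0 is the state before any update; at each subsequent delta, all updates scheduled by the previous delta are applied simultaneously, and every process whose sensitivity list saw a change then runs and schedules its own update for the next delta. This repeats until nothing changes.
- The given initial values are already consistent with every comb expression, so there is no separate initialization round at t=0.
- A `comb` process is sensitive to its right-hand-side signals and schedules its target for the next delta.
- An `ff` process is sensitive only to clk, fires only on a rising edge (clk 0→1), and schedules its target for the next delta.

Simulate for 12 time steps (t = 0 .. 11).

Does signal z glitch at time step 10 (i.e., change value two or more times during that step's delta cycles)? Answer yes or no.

no

[bits: r,p,y,n1,q,x,clk,n0,z,n2,u,v]
t=0: Δ0=101010011000 Δ1=101010111000 Δ2=101011111000 Δ3=101011101010 Δ4=101011100110 Δ5=101011110110 Δ6=101011110010 | 6Δ
t=1: Δ0=101011110010 Δ1=101011010010 | 1Δ
t=2: Δ0=101011010010 Δ1=101011110010 Δ2=101010110010 Δ3=101010100000 Δ4=101010101100 Δ5=101010111100 Δ6=101010111000 | 6Δ
t=3: Δ0=101010111000 Δ1=101010011000 | 1Δ
t=4: Δ0=101010011000 Δ1=101010111000 Δ2=101011111000 Δ3=101011101010 Δ4=101011100110 Δ5=101011110110 Δ6=101011110010 | 6Δ
t=5: Δ0=101011110010 Δ1=101011010010 | 1Δ
t=6: Δ0=101011010010 Δ1=101011110010 Δ2=101010110010 Δ3=101010100000 Δ4=101010101100 Δ5=101010111100 Δ6=101010111000 | 6Δ
t=7: Δ0=101010111000 Δ1=101010011000 | 1Δ
t=8: Δ0=101010011000 Δ1=101010111000 Δ2=101011111000 Δ3=101011101010 Δ4=101011100110 Δ5=101011110110 Δ6=101011110010 | 6Δ
t=9: Δ0=101011110010 Δ1=101011010010 | 1Δ
t=10: Δ0=101011010010 Δ1=101011110010 Δ2=101010110010 Δ3=101010100000 Δ4=101010101100 Δ5=101010111100 Δ6=101010111000 | 6Δ
t=11: Δ0=101010111000 Δ1=101010011000 | 1Δ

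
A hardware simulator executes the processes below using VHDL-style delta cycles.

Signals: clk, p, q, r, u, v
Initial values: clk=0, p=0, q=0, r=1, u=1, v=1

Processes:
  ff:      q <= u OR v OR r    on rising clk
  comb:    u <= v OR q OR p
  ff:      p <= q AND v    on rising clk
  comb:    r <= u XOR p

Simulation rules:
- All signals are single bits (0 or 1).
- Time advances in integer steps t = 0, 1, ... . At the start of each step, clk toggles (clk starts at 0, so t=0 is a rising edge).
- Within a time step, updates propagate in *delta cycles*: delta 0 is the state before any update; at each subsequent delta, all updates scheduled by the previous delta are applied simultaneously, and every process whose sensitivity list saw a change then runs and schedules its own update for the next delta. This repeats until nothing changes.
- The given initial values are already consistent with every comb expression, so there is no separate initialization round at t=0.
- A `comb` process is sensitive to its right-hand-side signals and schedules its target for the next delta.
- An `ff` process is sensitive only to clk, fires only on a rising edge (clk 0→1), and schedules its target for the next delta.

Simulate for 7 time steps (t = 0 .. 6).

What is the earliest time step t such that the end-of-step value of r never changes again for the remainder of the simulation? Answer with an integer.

t0.Δ0 u=1 p=0 r=1 v=1 q=0 clk=0
t0.Δ1 u=1 p=0 r=1 v=1 q=0 clk=1
t0.Δ2 u=1 p=0 r=1 v=1 q=1 clk=1
t1.Δ0 u=1 p=0 r=1 v=1 q=1 clk=1
t1.Δ1 u=1 p=0 r=1 v=1 q=1 clk=0
t2.Δ0 u=1 p=0 r=1 v=1 q=1 clk=0
t2.Δ1 u=1 p=0 r=1 v=1 q=1 clk=1
t2.Δ2 u=1 p=1 r=1 v=1 q=1 clk=1
t2.Δ3 u=1 p=1 r=0 v=1 q=1 clk=1
t3.Δ0 u=1 p=1 r=0 v=1 q=1 clk=1
t3.Δ1 u=1 p=1 r=0 v=1 q=1 clk=0
t4.Δ0 u=1 p=1 r=0 v=1 q=1 clk=0
t4.Δ1 u=1 p=1 r=0 v=1 q=1 clk=1
t5.Δ0 u=1 p=1 r=0 v=1 q=1 clk=1
t5.Δ1 u=1 p=1 r=0 v=1 q=1 clk=0
t6.Δ0 u=1 p=1 r=0 v=1 q=1 clk=0
t6.Δ1 u=1 p=1 r=0 v=1 q=1 clk=1

2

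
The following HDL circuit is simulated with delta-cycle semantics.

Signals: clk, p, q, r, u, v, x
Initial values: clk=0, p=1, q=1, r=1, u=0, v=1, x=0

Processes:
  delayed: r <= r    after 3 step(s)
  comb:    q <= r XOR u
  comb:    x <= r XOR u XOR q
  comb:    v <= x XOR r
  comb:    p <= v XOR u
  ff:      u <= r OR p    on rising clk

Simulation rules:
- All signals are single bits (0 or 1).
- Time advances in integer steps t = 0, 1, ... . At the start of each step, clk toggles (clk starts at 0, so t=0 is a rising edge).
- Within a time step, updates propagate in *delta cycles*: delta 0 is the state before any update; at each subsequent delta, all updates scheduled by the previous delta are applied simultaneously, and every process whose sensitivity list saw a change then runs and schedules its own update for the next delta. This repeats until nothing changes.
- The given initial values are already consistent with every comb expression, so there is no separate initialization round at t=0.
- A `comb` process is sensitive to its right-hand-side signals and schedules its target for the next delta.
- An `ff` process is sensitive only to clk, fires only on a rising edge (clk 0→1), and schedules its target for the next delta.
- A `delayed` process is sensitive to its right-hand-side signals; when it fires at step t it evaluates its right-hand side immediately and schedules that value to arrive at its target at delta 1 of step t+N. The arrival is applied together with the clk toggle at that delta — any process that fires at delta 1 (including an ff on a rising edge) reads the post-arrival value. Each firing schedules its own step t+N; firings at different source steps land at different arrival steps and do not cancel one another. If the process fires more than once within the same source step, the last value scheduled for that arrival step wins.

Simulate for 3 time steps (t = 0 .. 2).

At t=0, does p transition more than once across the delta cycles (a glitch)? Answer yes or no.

yes

[bits: p,r,u,q,clk,v,x]
t=0: Δ0=1101010 Δ1=1101110 Δ2=1111110 Δ3=0110111 Δ4=0110100 Δ5=1110110 Δ6=0110110 | 6Δ
t=1: Δ0=0110110 Δ1=0110010 | 1Δ
t=2: Δ0=0110010 Δ1=0110110 | 1Δ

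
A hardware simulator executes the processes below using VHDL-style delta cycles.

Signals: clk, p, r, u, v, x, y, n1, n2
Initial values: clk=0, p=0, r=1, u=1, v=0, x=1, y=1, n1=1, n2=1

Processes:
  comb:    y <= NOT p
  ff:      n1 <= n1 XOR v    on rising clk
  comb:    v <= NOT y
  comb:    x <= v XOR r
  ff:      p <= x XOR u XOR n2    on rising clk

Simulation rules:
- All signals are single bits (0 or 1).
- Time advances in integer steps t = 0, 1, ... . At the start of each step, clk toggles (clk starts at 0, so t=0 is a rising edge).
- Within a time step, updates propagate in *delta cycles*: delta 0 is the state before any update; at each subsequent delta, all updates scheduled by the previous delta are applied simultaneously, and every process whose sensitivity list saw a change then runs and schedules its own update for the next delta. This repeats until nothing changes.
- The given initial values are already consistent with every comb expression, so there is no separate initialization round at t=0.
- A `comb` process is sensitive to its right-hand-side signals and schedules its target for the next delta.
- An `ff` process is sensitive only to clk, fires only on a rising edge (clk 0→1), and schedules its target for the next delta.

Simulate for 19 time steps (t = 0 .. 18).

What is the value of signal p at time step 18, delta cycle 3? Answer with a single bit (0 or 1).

0

t=0 Δ0: clk=0 x=1 r=1 u=1 y=1 n1=1 p=0 v=0 n2=1
  Δ1: clk:0→1
  Δ2: p:0→1
  Δ3: y:1→0
  Δ4: v:0→1
  Δ5: x:1→0
  (5Δ to stable)
t=1 Δ0: clk=1 x=0 r=1 u=1 y=0 n1=1 p=1 v=1 n2=1
  Δ1: clk:1→0
  (1Δ to stable)
t=2 Δ0: clk=0 x=0 r=1 u=1 y=0 n1=1 p=1 v=1 n2=1
  Δ1: clk:0→1
  Δ2: n1:1→0, p:1→0
  Δ3: y:0→1
  Δ4: v:1→0
  Δ5: x:0→1
  (5Δ to stable)
t=3 Δ0: clk=1 x=1 r=1 u=1 y=1 n1=0 p=0 v=0 n2=1
  Δ1: clk:1→0
  (1Δ to stable)
t=4 Δ0: clk=0 x=1 r=1 u=1 y=1 n1=0 p=0 v=0 n2=1
  Δ1: clk:0→1
  Δ2: p:0→1
  Δ3: y:1→0
  Δ4: v:0→1
  Δ5: x:1→0
  (5Δ to stable)
t=5 Δ0: clk=1 x=0 r=1 u=1 y=0 n1=0 p=1 v=1 n2=1
  Δ1: clk:1→0
  (1Δ to stable)
t=6 Δ0: clk=0 x=0 r=1 u=1 y=0 n1=0 p=1 v=1 n2=1
  Δ1: clk:0→1
  Δ2: n1:0→1, p:1→0
  Δ3: y:0→1
  Δ4: v:1→0
  Δ5: x:0→1
  (5Δ to stable)
t=7 Δ0: clk=1 x=1 r=1 u=1 y=1 n1=1 p=0 v=0 n2=1
  Δ1: clk:1→0
  (1Δ to stable)
t=8 Δ0: clk=0 x=1 r=1 u=1 y=1 n1=1 p=0 v=0 n2=1
  Δ1: clk:0→1
  Δ2: p:0→1
  Δ3: y:1→0
  Δ4: v:0→1
  Δ5: x:1→0
  (5Δ to stable)
t=9 Δ0: clk=1 x=0 r=1 u=1 y=0 n1=1 p=1 v=1 n2=1
  Δ1: clk:1→0
  (1Δ to stable)
t=10 Δ0: clk=0 x=0 r=1 u=1 y=0 n1=1 p=1 v=1 n2=1
  Δ1: clk:0→1
  Δ2: n1:1→0, p:1→0
  Δ3: y:0→1
  Δ4: v:1→0
  Δ5: x:0→1
  (5Δ to stable)
t=11 Δ0: clk=1 x=1 r=1 u=1 y=1 n1=0 p=0 v=0 n2=1
  Δ1: clk:1→0
  (1Δ to stable)
t=12 Δ0: clk=0 x=1 r=1 u=1 y=1 n1=0 p=0 v=0 n2=1
  Δ1: clk:0→1
  Δ2: p:0→1
  Δ3: y:1→0
  Δ4: v:0→1
  Δ5: x:1→0
  (5Δ to stable)
t=13 Δ0: clk=1 x=0 r=1 u=1 y=0 n1=0 p=1 v=1 n2=1
  Δ1: clk:1→0
  (1Δ to stable)
t=14 Δ0: clk=0 x=0 r=1 u=1 y=0 n1=0 p=1 v=1 n2=1
  Δ1: clk:0→1
  Δ2: n1:0→1, p:1→0
  Δ3: y:0→1
  Δ4: v:1→0
  Δ5: x:0→1
  (5Δ to stable)
t=15 Δ0: clk=1 x=1 r=1 u=1 y=1 n1=1 p=0 v=0 n2=1
  Δ1: clk:1→0
  (1Δ to stable)
t=16 Δ0: clk=0 x=1 r=1 u=1 y=1 n1=1 p=0 v=0 n2=1
  Δ1: clk:0→1
  Δ2: p:0→1
  Δ3: y:1→0
  Δ4: v:0→1
  Δ5: x:1→0
  (5Δ to stable)
t=17 Δ0: clk=1 x=0 r=1 u=1 y=0 n1=1 p=1 v=1 n2=1
  Δ1: clk:1→0
  (1Δ to stable)
t=18 Δ0: clk=0 x=0 r=1 u=1 y=0 n1=1 p=1 v=1 n2=1
  Δ1: clk:0→1
  Δ2: n1:1→0, p:1→0
  Δ3: y:0→1
  Δ4: v:1→0
  Δ5: x:0→1
  (5Δ to stable)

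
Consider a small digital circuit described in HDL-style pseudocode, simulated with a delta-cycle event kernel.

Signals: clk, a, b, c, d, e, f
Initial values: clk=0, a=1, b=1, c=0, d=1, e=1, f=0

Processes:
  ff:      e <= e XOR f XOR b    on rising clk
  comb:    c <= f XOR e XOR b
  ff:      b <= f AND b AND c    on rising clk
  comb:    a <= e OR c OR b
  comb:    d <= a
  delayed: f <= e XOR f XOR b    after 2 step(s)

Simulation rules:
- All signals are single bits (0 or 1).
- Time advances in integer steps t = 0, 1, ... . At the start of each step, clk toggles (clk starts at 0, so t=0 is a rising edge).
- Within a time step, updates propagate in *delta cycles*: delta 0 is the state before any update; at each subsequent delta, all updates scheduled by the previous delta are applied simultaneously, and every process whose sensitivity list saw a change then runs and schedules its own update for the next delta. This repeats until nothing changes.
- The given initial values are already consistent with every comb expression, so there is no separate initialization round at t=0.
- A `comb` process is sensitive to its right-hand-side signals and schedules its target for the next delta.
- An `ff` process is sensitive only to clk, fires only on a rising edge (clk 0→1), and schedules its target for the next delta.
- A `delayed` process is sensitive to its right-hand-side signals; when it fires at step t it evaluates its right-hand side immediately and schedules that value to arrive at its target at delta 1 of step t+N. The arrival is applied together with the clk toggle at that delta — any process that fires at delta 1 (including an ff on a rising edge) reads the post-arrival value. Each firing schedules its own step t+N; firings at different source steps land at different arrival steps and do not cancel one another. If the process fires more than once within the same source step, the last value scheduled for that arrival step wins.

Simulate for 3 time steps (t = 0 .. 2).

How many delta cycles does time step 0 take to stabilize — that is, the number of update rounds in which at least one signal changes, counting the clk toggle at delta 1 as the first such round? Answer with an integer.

t0.Δ0 f=0 d=1 clk=0 e=1 c=0 b=1 a=1
t0.Δ1 f=0 d=1 clk=1 e=1 c=0 b=1 a=1
t0.Δ2 f=0 d=1 clk=1 e=0 c=0 b=0 a=1
t0.Δ3 f=0 d=1 clk=1 e=0 c=0 b=0 a=0
t0.Δ4 f=0 d=0 clk=1 e=0 c=0 b=0 a=0
t1.Δ0 f=0 d=0 clk=1 e=0 c=0 b=0 a=0
t1.Δ1 f=0 d=0 clk=0 e=0 c=0 b=0 a=0
t2.Δ0 f=0 d=0 clk=0 e=0 c=0 b=0 a=0
t2.Δ1 f=0 d=0 clk=1 e=0 c=0 b=0 a=0

4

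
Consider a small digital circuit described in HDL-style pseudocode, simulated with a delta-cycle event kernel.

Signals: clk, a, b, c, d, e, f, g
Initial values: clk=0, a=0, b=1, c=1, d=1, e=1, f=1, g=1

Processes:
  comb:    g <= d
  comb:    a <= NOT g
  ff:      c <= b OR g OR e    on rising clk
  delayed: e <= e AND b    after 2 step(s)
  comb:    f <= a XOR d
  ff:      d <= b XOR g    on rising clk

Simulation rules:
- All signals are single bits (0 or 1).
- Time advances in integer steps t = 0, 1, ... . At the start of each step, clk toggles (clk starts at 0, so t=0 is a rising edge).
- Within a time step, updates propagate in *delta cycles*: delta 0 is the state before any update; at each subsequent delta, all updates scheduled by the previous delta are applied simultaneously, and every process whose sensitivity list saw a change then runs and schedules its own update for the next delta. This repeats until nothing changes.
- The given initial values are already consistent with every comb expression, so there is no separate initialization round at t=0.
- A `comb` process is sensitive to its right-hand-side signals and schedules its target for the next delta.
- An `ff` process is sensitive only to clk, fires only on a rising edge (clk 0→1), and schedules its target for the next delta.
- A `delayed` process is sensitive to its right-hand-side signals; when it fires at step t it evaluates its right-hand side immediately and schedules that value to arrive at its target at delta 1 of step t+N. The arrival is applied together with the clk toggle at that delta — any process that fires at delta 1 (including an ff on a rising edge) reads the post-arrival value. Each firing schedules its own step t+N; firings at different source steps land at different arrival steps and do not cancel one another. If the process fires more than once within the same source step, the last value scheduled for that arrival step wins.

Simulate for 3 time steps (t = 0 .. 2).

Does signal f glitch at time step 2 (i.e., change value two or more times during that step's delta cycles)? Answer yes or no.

t=0 Δ0: c=1 g=1 a=0 e=1 clk=0 b=1 d=1 f=1
  Δ1: clk:0→1
  Δ2: d:1→0
  Δ3: g:1→0, f:1→0
  Δ4: a:0→1
  Δ5: f:0→1
  (5Δ to stable)
t=1 Δ0: c=1 g=0 a=1 e=1 clk=1 b=1 d=0 f=1
  Δ1: clk:1→0
  (1Δ to stable)
t=2 Δ0: c=1 g=0 a=1 e=1 clk=0 b=1 d=0 f=1
  Δ1: clk:0→1
  Δ2: d:0→1
  Δ3: g:0→1, f:1→0
  Δ4: a:1→0
  Δ5: f:0→1
  (5Δ to stable)

yes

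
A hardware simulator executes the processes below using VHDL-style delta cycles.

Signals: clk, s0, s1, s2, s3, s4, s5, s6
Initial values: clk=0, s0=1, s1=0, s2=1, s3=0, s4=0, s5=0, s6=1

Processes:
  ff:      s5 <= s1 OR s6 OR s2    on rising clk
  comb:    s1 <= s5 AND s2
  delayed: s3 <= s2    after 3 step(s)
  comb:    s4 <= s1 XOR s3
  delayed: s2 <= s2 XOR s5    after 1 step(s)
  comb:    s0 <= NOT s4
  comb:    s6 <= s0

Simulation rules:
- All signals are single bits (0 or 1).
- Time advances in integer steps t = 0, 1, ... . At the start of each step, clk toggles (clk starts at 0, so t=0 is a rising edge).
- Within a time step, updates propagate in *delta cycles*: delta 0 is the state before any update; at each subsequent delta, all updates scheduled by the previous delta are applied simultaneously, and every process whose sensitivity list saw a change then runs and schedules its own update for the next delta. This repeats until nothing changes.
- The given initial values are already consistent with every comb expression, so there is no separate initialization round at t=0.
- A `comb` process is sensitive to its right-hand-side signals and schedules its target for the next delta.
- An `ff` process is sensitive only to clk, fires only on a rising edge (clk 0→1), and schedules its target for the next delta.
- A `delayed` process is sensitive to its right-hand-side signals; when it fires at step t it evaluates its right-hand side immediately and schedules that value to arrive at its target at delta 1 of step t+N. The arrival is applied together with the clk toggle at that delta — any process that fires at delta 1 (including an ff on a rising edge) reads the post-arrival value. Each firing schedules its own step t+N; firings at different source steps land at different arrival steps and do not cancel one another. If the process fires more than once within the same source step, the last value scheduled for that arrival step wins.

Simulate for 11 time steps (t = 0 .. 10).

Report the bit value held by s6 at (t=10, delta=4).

1

t=0 Δ0: s4=0 s6=1 s1=0 clk=0 s0=1 s5=0 s3=0 s2=1
  Δ1: clk:0→1
  Δ2: s5:0→1
  Δ3: s1:0→1
  Δ4: s4:0→1
  Δ5: s0:1→0
  Δ6: s6:1→0
  (6Δ to stable)
t=1 Δ0: s4=1 s6=0 s1=1 clk=1 s0=0 s5=1 s3=0 s2=1
  Δ1: clk:1→0, s2:1→0
  Δ2: s1:1→0
  Δ3: s4:1→0
  Δ4: s0:0→1
  Δ5: s6:0→1
  (5Δ to stable)
t=2 Δ0: s4=0 s6=1 s1=0 clk=0 s0=1 s5=1 s3=0 s2=0
  Δ1: clk:0→1, s2:0→1
  Δ2: s1:0→1
  Δ3: s4:0→1
  Δ4: s0:1→0
  Δ5: s6:1→0
  (5Δ to stable)
t=3 Δ0: s4=1 s6=0 s1=1 clk=1 s0=0 s5=1 s3=0 s2=1
  Δ1: clk:1→0, s2:1→0
  Δ2: s1:1→0
  Δ3: s4:1→0
  Δ4: s0:0→1
  Δ5: s6:0→1
  (5Δ to stable)
t=4 Δ0: s4=0 s6=1 s1=0 clk=0 s0=1 s5=1 s3=0 s2=0
  Δ1: clk:0→1, s2:0→1
  Δ2: s1:0→1
  Δ3: s4:0→1
  Δ4: s0:1→0
  Δ5: s6:1→0
  (5Δ to stable)
t=5 Δ0: s4=1 s6=0 s1=1 clk=1 s0=0 s5=1 s3=0 s2=1
  Δ1: clk:1→0, s3:0→1, s2:1→0
  Δ2: s4:1→0, s1:1→0
  Δ3: s4:0→1, s0:0→1
  Δ4: s6:0→1, s0:1→0
  Δ5: s6:1→0
  (5Δ to stable)
t=6 Δ0: s4=1 s6=0 s1=0 clk=0 s0=0 s5=1 s3=1 s2=0
  Δ1: clk:0→1, s3:1→0, s2:0→1
  Δ2: s4:1→0, s1:0→1
  Δ3: s4:0→1, s0:0→1
  Δ4: s6:0→1, s0:1→0
  Δ5: s6:1→0
  (5Δ to stable)
t=7 Δ0: s4=1 s6=0 s1=1 clk=1 s0=0 s5=1 s3=0 s2=1
  Δ1: clk:1→0, s3:0→1, s2:1→0
  Δ2: s4:1→0, s1:1→0
  Δ3: s4:0→1, s0:0→1
  Δ4: s6:0→1, s0:1→0
  Δ5: s6:1→0
  (5Δ to stable)
t=8 Δ0: s4=1 s6=0 s1=0 clk=0 s0=0 s5=1 s3=1 s2=0
  Δ1: clk:0→1, s3:1→0, s2:0→1
  Δ2: s4:1→0, s1:0→1
  Δ3: s4:0→1, s0:0→1
  Δ4: s6:0→1, s0:1→0
  Δ5: s6:1→0
  (5Δ to stable)
t=9 Δ0: s4=1 s6=0 s1=1 clk=1 s0=0 s5=1 s3=0 s2=1
  Δ1: clk:1→0, s3:0→1, s2:1→0
  Δ2: s4:1→0, s1:1→0
  Δ3: s4:0→1, s0:0→1
  Δ4: s6:0→1, s0:1→0
  Δ5: s6:1→0
  (5Δ to stable)
t=10 Δ0: s4=1 s6=0 s1=0 clk=0 s0=0 s5=1 s3=1 s2=0
  Δ1: clk:0→1, s3:1→0, s2:0→1
  Δ2: s4:1→0, s1:0→1
  Δ3: s4:0→1, s0:0→1
  Δ4: s6:0→1, s0:1→0
  Δ5: s6:1→0
  (5Δ to stable)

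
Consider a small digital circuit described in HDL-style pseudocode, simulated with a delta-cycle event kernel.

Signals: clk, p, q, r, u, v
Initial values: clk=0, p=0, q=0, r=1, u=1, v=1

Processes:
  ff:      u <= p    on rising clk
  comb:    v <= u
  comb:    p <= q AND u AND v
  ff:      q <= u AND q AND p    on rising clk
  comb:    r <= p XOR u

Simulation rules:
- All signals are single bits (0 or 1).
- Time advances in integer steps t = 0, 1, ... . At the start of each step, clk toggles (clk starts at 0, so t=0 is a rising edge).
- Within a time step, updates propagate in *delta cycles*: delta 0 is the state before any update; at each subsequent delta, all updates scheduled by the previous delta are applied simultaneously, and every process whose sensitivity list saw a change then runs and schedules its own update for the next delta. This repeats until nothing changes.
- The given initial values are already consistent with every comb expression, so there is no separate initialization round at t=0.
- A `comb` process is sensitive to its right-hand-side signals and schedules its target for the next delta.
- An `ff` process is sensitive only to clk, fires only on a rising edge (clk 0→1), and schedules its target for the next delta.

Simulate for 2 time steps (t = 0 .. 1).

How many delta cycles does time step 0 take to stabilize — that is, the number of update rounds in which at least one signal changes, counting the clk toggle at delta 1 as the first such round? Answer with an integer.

[bits: r,v,p,clk,q,u]
t=0: Δ0=110001 Δ1=110101 Δ2=110100 Δ3=000100 | 3Δ
t=1: Δ0=000100 Δ1=000000 | 1Δ

3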